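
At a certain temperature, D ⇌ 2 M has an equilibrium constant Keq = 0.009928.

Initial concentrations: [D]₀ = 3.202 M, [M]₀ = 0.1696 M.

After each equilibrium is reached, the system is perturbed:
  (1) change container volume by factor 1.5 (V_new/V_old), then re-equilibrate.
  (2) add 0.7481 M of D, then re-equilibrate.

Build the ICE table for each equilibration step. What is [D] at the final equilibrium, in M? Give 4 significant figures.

Q₀ = 0.008983 vs Keq = 0.009928 ⇒ Q<K, forward
Step 1:
                   D          M
  I            3.202     0.1696
  C        -0.004288   0.008577
  E            3.198     0.1782
  solve Keq expr → x = 0.004288; check Q = 0.009928
Then change container volume by factor 1.5 (V_new/V_old).
Step 2:
                   D          M
  I            2.132     0.1188
  C         -0.01312    0.02625
  E            2.119      0.145
  solve Keq expr → x = 0.01312; check Q = 0.009928
Then add 0.7481 M of D.
Step 3:
                   D          M
  I            2.867      0.145
  C         -0.01166    0.02333
  E            2.855     0.1684
  solve Keq expr → x = 0.01166; check Q = 0.009928

[D]_eq = 2.855 M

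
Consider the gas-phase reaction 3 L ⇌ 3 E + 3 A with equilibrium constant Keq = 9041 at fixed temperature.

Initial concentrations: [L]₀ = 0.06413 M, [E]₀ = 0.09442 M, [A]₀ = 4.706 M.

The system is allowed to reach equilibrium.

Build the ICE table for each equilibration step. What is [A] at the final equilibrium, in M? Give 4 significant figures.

[A]_eq = 4.741 M

Q₀ = 332.6 vs Keq = 9041 ⇒ Q<K, forward
Step 1:
                    L           E           A
  init        0.06413     0.09442       4.706
  Δ          -0.03474     0.03474     0.03474
  eq          0.02939      0.1292       4.741
  solve Keq expr → x = 0.01158; check Q = 9041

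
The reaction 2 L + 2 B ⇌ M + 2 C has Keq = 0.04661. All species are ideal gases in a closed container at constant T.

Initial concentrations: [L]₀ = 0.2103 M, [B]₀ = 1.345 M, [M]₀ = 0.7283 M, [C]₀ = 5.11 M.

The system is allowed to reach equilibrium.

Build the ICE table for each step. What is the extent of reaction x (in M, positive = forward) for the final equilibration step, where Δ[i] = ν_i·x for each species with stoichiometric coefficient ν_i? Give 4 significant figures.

Q₀ = 237.7 vs Keq = 0.04661 ⇒ Q>K, reverse
Step 1:
                  L         B         M         C
  Initial    0.2103     1.345    0.7283      5.11
  Change      1.342     1.342   -0.6711    -1.342
  Equil       1.553     2.687   0.05716     3.768
  solve Keq expr → x = -0.6711; check Q = 0.04661

x = -0.6711 M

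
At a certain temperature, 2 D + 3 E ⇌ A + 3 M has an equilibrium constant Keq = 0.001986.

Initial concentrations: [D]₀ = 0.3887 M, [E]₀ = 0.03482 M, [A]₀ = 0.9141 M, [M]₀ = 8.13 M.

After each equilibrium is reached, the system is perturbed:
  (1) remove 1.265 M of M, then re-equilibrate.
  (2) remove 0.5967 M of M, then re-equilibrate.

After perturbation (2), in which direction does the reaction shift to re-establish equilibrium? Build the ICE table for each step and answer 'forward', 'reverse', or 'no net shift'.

Direction: forward

Q₀ = 7.7011e+07 vs Keq = 0.001986 ⇒ Q>K, reverse
Step 1:
                    D           E           A           M
  Initial      0.3887     0.03482      0.9141        8.13
  Change        1.826       2.738     -0.9128      -2.738
  Equil         2.214       2.773    0.001325       5.392
  solve Keq expr → x = -0.9128; check Q = 0.001986
Then remove 1.265 M of M.
Step 2:
                    D           E           A           M
  Initial       2.214       2.773    0.001325       4.127
  Change    -0.003192   -0.004788    0.001596    0.004788
  Equil         2.211       2.768    0.002921       4.131
  solve Keq expr → x = 0.001596; check Q = 0.001986
Then remove 0.5967 M of M.
Step 3:
                    D           E           A           M
  Initial       2.211       2.768    0.002921       3.535
  Change    -0.003367   -0.005051    0.001684    0.005051
  Equil         2.208       2.763    0.004605        3.54
  solve Keq expr → x = 0.001684; check Q = 0.001986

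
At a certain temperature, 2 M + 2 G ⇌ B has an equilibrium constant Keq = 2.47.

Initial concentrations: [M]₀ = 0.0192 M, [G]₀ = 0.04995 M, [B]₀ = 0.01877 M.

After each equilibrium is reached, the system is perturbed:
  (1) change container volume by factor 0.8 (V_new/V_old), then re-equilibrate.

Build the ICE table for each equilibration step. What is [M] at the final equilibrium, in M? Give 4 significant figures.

Q₀ = 2.0408e+04 vs Keq = 2.47 ⇒ Q>K, reverse
Step 1:
                    M           G           B
  I            0.0192     0.04995     0.01877
  C           0.03742     0.03742    -0.01871
  E           0.05662     0.08737  6.0442e-05
  solve Keq expr → x = -0.01871; check Q = 2.47
Then change container volume by factor 0.8 (V_new/V_old).
Step 2:
                    M           G           B
  I           0.07077      0.1092  7.5553e-05
  C       -1.4207e-04 -1.4207e-04  7.1037e-05
  E           0.07063      0.1091  1.4659e-04
  solve Keq expr → x = 7.1037e-05; check Q = 2.47

[M]_eq = 0.07063 M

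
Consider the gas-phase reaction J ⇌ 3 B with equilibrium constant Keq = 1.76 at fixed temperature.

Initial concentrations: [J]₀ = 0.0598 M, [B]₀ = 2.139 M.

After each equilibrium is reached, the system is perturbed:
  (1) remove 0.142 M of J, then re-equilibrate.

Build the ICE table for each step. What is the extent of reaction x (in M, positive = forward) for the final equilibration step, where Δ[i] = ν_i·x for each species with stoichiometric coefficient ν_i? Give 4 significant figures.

Q₀ = 163.7 vs Keq = 1.76 ⇒ Q>K, reverse
Step 1:
                  J         B
  I          0.0598     2.139
  C          0.4019    -1.206
  E          0.4617    0.9332
  solve Keq expr → x = -0.4019; check Q = 1.76
Then remove 0.142 M of J.
Step 2:
                  J         B
  I          0.3197    0.9332
  C         0.02804  -0.08413
  E          0.3478    0.8491
  solve Keq expr → x = -0.02804; check Q = 1.76

x = -0.02804 M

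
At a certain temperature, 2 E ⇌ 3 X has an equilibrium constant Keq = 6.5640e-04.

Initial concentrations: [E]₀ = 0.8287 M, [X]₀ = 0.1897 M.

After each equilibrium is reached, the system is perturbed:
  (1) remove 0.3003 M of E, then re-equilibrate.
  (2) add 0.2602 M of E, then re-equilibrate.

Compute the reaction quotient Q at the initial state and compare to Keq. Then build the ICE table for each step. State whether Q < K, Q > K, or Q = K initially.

Q₀ = 0.00994 vs Keq = 6.5640e-04 ⇒ Q>K, reverse
Step 1:
                  E         X
  init       0.8287    0.1897
  Δ         0.07241   -0.1086
  eq         0.9011   0.08108
  solve Keq expr → x = -0.03621; check Q = 6.5640e-04
Then remove 0.3003 M of E.
Step 2:
                  E         X
  init       0.6008   0.08108
  Δ         0.01224  -0.01836
  eq         0.6131   0.06272
  solve Keq expr → x = -0.006121; check Q = 6.5640e-04
Then add 0.2602 M of E.
Step 3:
                  E         X
  init       0.8733   0.06272
  Δ        -0.01069   0.01603
  eq         0.8626   0.07875
  solve Keq expr → x = 0.005344; check Q = 6.5640e-04

Q₀ = 0.00994; Q > K (proceeds reverse)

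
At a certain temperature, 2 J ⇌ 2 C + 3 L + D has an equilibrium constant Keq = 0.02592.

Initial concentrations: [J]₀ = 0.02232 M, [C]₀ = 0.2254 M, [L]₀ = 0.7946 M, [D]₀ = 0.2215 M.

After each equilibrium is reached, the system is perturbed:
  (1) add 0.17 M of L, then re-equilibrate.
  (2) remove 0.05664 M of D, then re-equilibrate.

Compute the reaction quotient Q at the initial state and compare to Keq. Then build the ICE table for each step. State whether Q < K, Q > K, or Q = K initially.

Q₀ = 11.33 vs Keq = 0.02592 ⇒ Q>K, reverse
Step 1:
                   J          C          L          D
  Initial    0.02232     0.2254     0.7946     0.2215
  Change      0.1146    -0.1146     -0.172   -0.05732
  Equil        0.137     0.1108     0.6226     0.1642
  solve Keq expr → x = -0.05732; check Q = 0.02592
Then add 0.17 M of L.
Step 2:
                   J          C          L          D
  Initial      0.137     0.1108     0.7926     0.1642
  Change     0.01713   -0.01713    -0.0257  -0.008565
  Equil       0.1541    0.09363     0.7669     0.1556
  solve Keq expr → x = -0.008565; check Q = 0.02592
Then remove 0.05664 M of D.
Step 3:
                   J          C          L          D
  Initial     0.1541    0.09363     0.7669    0.09898
  Change    -0.01018    0.01018    0.01527   0.005091
  Equil       0.1439     0.1038     0.7822     0.1041
  solve Keq expr → x = 0.005091; check Q = 0.02592

Q₀ = 11.33; Q > K (proceeds reverse)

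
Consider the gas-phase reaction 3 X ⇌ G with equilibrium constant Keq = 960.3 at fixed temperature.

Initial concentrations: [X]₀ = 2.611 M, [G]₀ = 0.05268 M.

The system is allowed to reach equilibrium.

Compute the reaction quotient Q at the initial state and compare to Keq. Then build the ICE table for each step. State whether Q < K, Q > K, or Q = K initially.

Q₀ = 0.00296 vs Keq = 960.3 ⇒ Q<K, forward
Step 1:
                    X           G
  init          2.611     0.05268
  Δ            -2.513      0.8378
  eq          0.09752      0.8905
  solve Keq expr → x = 0.8378; check Q = 960.3

Q₀ = 0.00296; Q < K (proceeds forward)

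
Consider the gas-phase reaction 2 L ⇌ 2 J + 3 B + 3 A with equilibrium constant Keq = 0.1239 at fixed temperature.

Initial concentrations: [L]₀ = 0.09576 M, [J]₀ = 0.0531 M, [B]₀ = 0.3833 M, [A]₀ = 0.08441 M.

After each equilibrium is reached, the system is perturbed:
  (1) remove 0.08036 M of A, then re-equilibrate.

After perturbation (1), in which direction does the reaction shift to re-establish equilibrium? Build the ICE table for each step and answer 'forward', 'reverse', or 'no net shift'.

Direction: forward

Q₀ = 1.0414e-05 vs Keq = 0.1239 ⇒ Q<K, forward
Step 1:
                    L           J           B           A
  init        0.09576      0.0531      0.3833     0.08441
  Δ          -0.08254     0.08254      0.1238      0.1238
  eq          0.01322      0.1356      0.5071      0.2082
  solve Keq expr → x = 0.04127; check Q = 0.1239
Then remove 0.08036 M of A.
Step 2:
                    L           J           B           A
  init        0.01322      0.1356      0.5071      0.1279
  Δ         -0.005725    0.005725    0.008588    0.008588
  eq         0.007496      0.1414      0.5157      0.1364
  solve Keq expr → x = 0.002863; check Q = 0.1239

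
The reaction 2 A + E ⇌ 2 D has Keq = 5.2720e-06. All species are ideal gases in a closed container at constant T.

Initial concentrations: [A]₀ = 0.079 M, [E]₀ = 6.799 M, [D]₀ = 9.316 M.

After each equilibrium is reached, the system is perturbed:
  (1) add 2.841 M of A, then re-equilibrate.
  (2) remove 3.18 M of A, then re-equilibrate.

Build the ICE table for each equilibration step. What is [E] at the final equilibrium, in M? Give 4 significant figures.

Q₀ = 2045 vs Keq = 5.2720e-06 ⇒ Q>K, reverse
Step 1:
                   A          E          D
  I            0.079      6.799      9.316
  C            9.244      4.622     -9.244
  E            9.323      11.42    0.07234
  solve Keq expr → x = -4.622; check Q = 5.2720e-06
Then add 2.841 M of A.
Step 2:
                   A          E          D
  I            12.16      11.42    0.07234
  C         -0.02183   -0.01092    0.02183
  E            12.14      11.41    0.09417
  solve Keq expr → x = 0.01092; check Q = 5.2720e-06
Then remove 3.18 M of A.
Step 3:
                   A          E          D
  I            8.962      11.41    0.09417
  C          0.02444    0.01222   -0.02444
  E            8.986      11.42    0.06973
  solve Keq expr → x = -0.01222; check Q = 5.2720e-06

[E]_eq = 11.42 M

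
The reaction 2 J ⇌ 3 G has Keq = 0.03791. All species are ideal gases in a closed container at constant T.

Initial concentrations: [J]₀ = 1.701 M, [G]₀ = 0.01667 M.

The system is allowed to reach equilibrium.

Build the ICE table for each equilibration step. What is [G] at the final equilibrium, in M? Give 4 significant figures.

Q₀ = 1.6010e-06 vs Keq = 0.03791 ⇒ Q<K, forward
Step 1:
                  J         G
  Initial     1.701   0.01667
  Change    -0.2729    0.4093
  Equil       1.428     0.426
  solve Keq expr → x = 0.1364; check Q = 0.03791

[G]_eq = 0.426 M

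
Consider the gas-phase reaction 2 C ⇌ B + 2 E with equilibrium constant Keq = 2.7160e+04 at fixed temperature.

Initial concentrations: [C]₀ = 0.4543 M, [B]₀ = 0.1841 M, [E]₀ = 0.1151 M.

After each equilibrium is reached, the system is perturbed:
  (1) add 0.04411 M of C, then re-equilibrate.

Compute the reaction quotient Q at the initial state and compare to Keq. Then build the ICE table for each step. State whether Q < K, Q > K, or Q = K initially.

Q₀ = 0.01182; Q < K (proceeds forward)

Q₀ = 0.01182 vs Keq = 2.7160e+04 ⇒ Q<K, forward
Step 1:
                    C           B           E
  I            0.4543      0.1841      0.1151
  C           -0.4521       0.226      0.4521
  E          0.002204      0.4101      0.5672
  solve Keq expr → x = 0.226; check Q = 2.7160e+04
Then add 0.04411 M of C.
Step 2:
                    C           B           E
  I           0.04631      0.4101      0.5672
  C          -0.04388     0.02194     0.04388
  E          0.002437      0.4321      0.6111
  solve Keq expr → x = 0.02194; check Q = 2.7160e+04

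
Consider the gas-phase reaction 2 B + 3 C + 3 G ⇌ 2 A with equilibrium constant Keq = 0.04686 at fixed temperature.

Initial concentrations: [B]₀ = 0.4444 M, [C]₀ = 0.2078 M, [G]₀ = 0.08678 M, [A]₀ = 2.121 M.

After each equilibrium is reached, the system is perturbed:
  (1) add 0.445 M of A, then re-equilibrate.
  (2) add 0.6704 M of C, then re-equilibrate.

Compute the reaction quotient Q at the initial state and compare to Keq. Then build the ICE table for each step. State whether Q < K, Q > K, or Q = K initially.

Q₀ = 3.8845e+06 vs Keq = 0.04686 ⇒ Q>K, reverse
Step 1:
                    B           C           G           A
  init         0.4444      0.2078     0.08678       2.121
  Δ            0.9501       1.425       1.425     -0.9501
  eq            1.394       1.633       1.512       1.171
  solve Keq expr → x = -0.475; check Q = 0.04686
Then add 0.445 M of A.
Step 2:
                    B           C           G           A
  init          1.394       1.633       1.512       1.616
  Δ           0.07865       0.118       0.118    -0.07865
  eq            1.473       1.751        1.63       1.537
  solve Keq expr → x = -0.03933; check Q = 0.04686
Then add 0.6704 M of C.
Step 3:
                    B           C           G           A
  init          1.473       2.421        1.63       1.537
  Δ           -0.1289     -0.1933     -0.1933      0.1289
  eq            1.344       2.228       1.437       1.666
  solve Keq expr → x = 0.06444; check Q = 0.04686

Q₀ = 3.8845e+06; Q > K (proceeds reverse)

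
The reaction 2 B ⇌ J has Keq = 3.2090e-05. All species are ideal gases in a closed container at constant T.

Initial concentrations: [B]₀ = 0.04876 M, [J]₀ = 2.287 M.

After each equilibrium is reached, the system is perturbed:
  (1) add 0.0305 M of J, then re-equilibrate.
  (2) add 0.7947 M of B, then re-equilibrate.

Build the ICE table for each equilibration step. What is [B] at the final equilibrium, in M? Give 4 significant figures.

Q₀ = 961.9 vs Keq = 3.2090e-05 ⇒ Q>K, reverse
Step 1:
                  B         J
  init      0.04876     2.287
  Δ           4.573    -2.286
  eq          4.621 6.8535e-04
  solve Keq expr → x = -2.286; check Q = 3.2090e-05
Then add 0.0305 M of J.
Step 2:
                  B         J
  init        4.621   0.03119
  Δ         0.06096  -0.03048
  eq          4.682 7.0355e-04
  solve Keq expr → x = -0.03048; check Q = 3.2090e-05
Then add 0.7947 M of B.
Step 3:
                  B         J
  init        5.477 7.0355e-04
  Δ       -5.1780e-04 2.5890e-04
  eq          5.477 9.6246e-04
  solve Keq expr → x = 2.5890e-04; check Q = 3.2090e-05

[B]_eq = 5.477 M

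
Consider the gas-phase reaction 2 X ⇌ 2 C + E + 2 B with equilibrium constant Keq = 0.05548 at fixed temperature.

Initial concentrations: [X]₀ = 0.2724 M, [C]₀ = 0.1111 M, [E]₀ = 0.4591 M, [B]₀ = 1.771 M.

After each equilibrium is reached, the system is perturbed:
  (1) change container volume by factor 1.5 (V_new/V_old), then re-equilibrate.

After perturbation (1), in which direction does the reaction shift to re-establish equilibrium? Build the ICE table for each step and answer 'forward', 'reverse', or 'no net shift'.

Direction: forward

Q₀ = 0.2395 vs Keq = 0.05548 ⇒ Q>K, reverse
Step 1:
                   X          C          E          B
  I           0.2724     0.1111     0.4591      1.771
  C          0.04543   -0.04543   -0.02271   -0.04543
  E           0.3178    0.06567     0.4364      1.726
  solve Keq expr → x = -0.02271; check Q = 0.05548
Then change container volume by factor 1.5 (V_new/V_old).
Step 2:
                   X          C          E          B
  I           0.2119    0.04378     0.2909       1.15
  C         -0.02446    0.02446    0.01223    0.02446
  E           0.1874    0.06825     0.3032      1.175
  solve Keq expr → x = 0.01223; check Q = 0.05548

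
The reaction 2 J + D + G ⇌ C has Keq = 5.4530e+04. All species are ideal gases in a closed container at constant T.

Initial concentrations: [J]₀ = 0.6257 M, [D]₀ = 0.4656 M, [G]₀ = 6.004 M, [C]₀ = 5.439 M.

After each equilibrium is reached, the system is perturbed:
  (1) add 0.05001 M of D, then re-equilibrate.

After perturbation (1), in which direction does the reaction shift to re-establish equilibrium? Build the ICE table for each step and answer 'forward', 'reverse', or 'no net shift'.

Q₀ = 4.97 vs Keq = 5.4530e+04 ⇒ Q<K, forward
Step 1:
                    J           D           G           C
  init         0.6257      0.4656       6.004       5.439
  Δ           -0.6149     -0.3074     -0.3074      0.3074
  eq          0.01082      0.1582       5.697       5.746
  solve Keq expr → x = 0.3074; check Q = 5.4530e+04
Then add 0.05001 M of D.
Step 2:
                    J           D           G           C
  init        0.01082      0.2082       5.697       5.746
  Δ         -0.001372 -6.8575e-04 -6.8575e-04  6.8575e-04
  eq         0.009444      0.2075       5.696       5.747
  solve Keq expr → x = 6.8575e-04; check Q = 5.4530e+04

Direction: forward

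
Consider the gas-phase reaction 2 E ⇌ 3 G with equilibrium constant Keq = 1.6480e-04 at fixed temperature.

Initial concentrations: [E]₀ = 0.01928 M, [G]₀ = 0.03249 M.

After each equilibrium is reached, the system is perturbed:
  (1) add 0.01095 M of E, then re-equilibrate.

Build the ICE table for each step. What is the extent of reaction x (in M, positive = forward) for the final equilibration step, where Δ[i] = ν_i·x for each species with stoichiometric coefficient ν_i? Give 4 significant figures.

x = 3.5901e-04 M

Q₀ = 0.09226 vs Keq = 1.6480e-04 ⇒ Q>K, reverse
Step 1:
                  E         G
  I         0.01928   0.03249
  C         0.01761  -0.02641
  E         0.03689  0.006076
  solve Keq expr → x = -0.008805; check Q = 1.6480e-04
Then add 0.01095 M of E.
Step 2:
                  E         G
  I         0.04784  0.006076
  C       -7.1803e-04  0.001077
  E         0.04712  0.007153
  solve Keq expr → x = 3.5901e-04; check Q = 1.6480e-04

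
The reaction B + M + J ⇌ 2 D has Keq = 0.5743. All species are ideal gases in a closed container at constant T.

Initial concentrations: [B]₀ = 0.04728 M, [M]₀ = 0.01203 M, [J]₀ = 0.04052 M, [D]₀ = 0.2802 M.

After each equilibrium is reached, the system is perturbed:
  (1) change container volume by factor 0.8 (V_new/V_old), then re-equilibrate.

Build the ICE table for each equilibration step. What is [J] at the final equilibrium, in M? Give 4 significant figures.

[J]_eq = 0.1955 M

Q₀ = 3407 vs Keq = 0.5743 ⇒ Q>K, reverse
Step 1:
                    B           M           J           D
  I           0.04728     0.01203     0.04052      0.2802
  C             0.118       0.118       0.118      -0.236
  E            0.1653        0.13      0.1585     0.04423
  solve Keq expr → x = -0.118; check Q = 0.5743
Then change container volume by factor 0.8 (V_new/V_old).
Step 2:
                    B           M           J           D
  I            0.2066      0.1625      0.1981     0.05528
  C         -0.002616   -0.002616   -0.002616    0.005233
  E             0.204      0.1599      0.1955     0.06052
  solve Keq expr → x = 0.002616; check Q = 0.5743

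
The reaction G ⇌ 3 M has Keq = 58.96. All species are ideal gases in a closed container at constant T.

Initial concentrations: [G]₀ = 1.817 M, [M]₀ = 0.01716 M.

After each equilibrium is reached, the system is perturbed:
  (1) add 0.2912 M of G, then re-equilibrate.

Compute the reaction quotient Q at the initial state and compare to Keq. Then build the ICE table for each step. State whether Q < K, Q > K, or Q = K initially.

Q₀ = 2.7810e-06 vs Keq = 58.96 ⇒ Q<K, forward
Step 1:
                    G           M
  I             1.817     0.01716
  C            -1.136       3.407
  E            0.6812       3.425
  solve Keq expr → x = 1.136; check Q = 58.96
Then add 0.2912 M of G.
Step 2:
                    G           M
  I            0.9724       3.425
  C          -0.09873      0.2962
  E            0.8737       3.721
  solve Keq expr → x = 0.09873; check Q = 58.96

Q₀ = 2.7810e-06; Q < K (proceeds forward)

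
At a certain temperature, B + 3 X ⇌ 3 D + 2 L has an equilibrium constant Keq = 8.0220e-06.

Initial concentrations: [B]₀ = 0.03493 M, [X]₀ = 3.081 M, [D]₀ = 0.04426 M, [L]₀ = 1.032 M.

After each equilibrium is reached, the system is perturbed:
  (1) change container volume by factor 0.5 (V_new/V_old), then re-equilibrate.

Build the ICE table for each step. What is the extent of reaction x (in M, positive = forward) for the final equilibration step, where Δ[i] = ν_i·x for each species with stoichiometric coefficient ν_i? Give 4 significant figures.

x = -0.002791 M

Q₀ = 9.0390e-05 vs Keq = 8.0220e-06 ⇒ Q>K, reverse
Step 1:
                    B           X           D           L
  I           0.03493       3.081     0.04426       1.032
  C          0.007604     0.02281    -0.02281    -0.01521
  E           0.04253       3.104     0.02145       1.017
  solve Keq expr → x = -0.007604; check Q = 8.0220e-06
Then change container volume by factor 0.5 (V_new/V_old).
Step 2:
                    B           X           D           L
  I           0.08507       6.208      0.0429       2.034
  C          0.002791    0.008372   -0.008372   -0.005581
  E           0.08786       6.216     0.03453       2.028
  solve Keq expr → x = -0.002791; check Q = 8.0220e-06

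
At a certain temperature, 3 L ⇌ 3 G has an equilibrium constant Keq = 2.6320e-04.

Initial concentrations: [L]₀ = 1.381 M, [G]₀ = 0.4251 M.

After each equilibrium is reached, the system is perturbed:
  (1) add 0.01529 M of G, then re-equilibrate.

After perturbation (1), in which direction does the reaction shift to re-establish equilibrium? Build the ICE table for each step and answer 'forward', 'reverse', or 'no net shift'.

Direction: reverse

Q₀ = 0.02917 vs Keq = 2.6320e-04 ⇒ Q>K, reverse
Step 1:
                  L         G
  I           1.381    0.4251
  C          0.3163   -0.3163
  E           1.697    0.1088
  solve Keq expr → x = -0.1054; check Q = 2.6320e-04
Then add 0.01529 M of G.
Step 2:
                  L         G
  I           1.697    0.1241
  C         0.01437  -0.01437
  E           1.712    0.1097
  solve Keq expr → x = -0.00479; check Q = 2.6320e-04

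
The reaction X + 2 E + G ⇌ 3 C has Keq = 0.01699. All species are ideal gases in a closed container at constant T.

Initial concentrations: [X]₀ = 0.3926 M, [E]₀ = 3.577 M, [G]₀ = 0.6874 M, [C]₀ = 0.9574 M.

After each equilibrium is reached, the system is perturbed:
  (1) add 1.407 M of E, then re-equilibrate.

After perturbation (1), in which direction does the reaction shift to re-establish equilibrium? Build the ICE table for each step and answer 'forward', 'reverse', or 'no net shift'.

Direction: forward

Q₀ = 0.2541 vs Keq = 0.01699 ⇒ Q>K, reverse
Step 1:
                    X           E           G           C
  init         0.3926       3.577      0.6874      0.9574
  Δ            0.1554      0.3107      0.1554     -0.4661
  eq            0.548       3.888      0.8428      0.4913
  solve Keq expr → x = -0.1554; check Q = 0.01699
Then add 1.407 M of E.
Step 2:
                    X           E           G           C
  init          0.548       5.295      0.8428      0.4913
  Δ          -0.02989    -0.05977    -0.02989     0.08966
  eq           0.5181       5.235      0.8129       0.581
  solve Keq expr → x = 0.02989; check Q = 0.01699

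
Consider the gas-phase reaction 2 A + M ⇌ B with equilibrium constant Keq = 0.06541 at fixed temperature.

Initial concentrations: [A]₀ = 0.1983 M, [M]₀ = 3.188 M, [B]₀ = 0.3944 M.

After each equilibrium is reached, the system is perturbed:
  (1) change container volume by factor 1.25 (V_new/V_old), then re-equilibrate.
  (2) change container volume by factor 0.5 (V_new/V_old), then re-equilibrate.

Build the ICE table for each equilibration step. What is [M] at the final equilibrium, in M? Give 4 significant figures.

[M]_eq = 5.415 M

Q₀ = 3.146 vs Keq = 0.06541 ⇒ Q>K, reverse
Step 1:
                  A         M         B
  I          0.1983     3.188    0.3944
  C          0.5413    0.2707   -0.2707
  E          0.7396     3.459    0.1237
  solve Keq expr → x = -0.2707; check Q = 0.06541
Then change container volume by factor 1.25 (V_new/V_old).
Step 2:
                  A         M         B
  I          0.5917     2.767     0.099
  C          0.0484    0.0242   -0.0242
  E          0.6401     2.791    0.0748
  solve Keq expr → x = -0.0242; check Q = 0.06541
Then change container volume by factor 0.5 (V_new/V_old).
Step 3:
                  A         M         B
  I            1.28     5.582    0.1496
  C         -0.3344   -0.1672    0.1672
  E          0.9457     5.415    0.3168
  solve Keq expr → x = 0.1672; check Q = 0.06541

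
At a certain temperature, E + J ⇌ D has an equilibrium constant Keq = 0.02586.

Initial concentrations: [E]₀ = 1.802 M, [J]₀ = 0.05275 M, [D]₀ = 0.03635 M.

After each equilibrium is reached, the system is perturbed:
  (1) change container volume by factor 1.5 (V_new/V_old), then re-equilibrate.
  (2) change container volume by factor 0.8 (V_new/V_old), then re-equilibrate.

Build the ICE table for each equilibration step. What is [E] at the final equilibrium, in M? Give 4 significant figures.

[E]_eq = 1.529 M

Q₀ = 0.3824 vs Keq = 0.02586 ⇒ Q>K, reverse
Step 1:
                    E           J           D
  Initial       1.802     0.05275     0.03635
  Change      0.03231     0.03231    -0.03231
  Equil         1.834     0.08506    0.004035
  solve Keq expr → x = -0.03231; check Q = 0.02586
Then change container volume by factor 1.5 (V_new/V_old).
Step 2:
                    E           J           D
  Initial       1.223     0.05671     0.00269
  Change   8.6795e-04  8.6795e-04 -8.6795e-04
  Equil         1.224     0.05758    0.001822
  solve Keq expr → x = -8.6795e-04; check Q = 0.02586
Then change container volume by factor 0.8 (V_new/V_old).
Step 3:
                    E           J           D
  Initial        1.53     0.07197    0.002278
  Change  -5.4677e-04 -5.4677e-04  5.4677e-04
  Equil         1.529     0.07143    0.002824
  solve Keq expr → x = 5.4677e-04; check Q = 0.02586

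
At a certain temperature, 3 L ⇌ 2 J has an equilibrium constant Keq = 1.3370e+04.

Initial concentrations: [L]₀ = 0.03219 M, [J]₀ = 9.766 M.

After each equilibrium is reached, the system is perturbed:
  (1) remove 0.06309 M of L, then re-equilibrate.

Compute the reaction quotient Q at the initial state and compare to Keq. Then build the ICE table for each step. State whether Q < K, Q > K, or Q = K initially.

Q₀ = 2.8594e+06; Q > K (proceeds reverse)

Q₀ = 2.8594e+06 vs Keq = 1.3370e+04 ⇒ Q>K, reverse
Step 1:
                    L           J
  I           0.03219       9.766
  C            0.1589     -0.1059
  E            0.1911        9.66
  solve Keq expr → x = -0.05297; check Q = 1.3370e+04
Then remove 0.06309 M of L.
Step 2:
                    L           J
  I             0.128        9.66
  C           0.06254    -0.04169
  E            0.1906       9.618
  solve Keq expr → x = -0.02085; check Q = 1.3370e+04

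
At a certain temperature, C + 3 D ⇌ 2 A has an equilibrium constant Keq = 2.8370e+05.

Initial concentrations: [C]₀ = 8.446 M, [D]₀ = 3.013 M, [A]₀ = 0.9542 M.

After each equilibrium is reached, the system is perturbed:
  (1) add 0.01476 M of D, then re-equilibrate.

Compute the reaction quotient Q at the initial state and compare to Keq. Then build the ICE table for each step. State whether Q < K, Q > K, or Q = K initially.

Q₀ = 0.003941 vs Keq = 2.8370e+05 ⇒ Q<K, forward
Step 1:
                  C         D         A
  init        8.446     3.013    0.9542
  Δ          -0.999    -2.997     1.998
  eq          7.447   0.01604     2.952
  solve Keq expr → x = 0.999; check Q = 2.8370e+05
Then add 0.01476 M of D.
Step 2:
                  C         D         A
  init        7.447    0.0308     2.952
  Δ       -0.004907  -0.01472  0.009814
  eq          7.442   0.01608     2.962
  solve Keq expr → x = 0.004907; check Q = 2.8370e+05

Q₀ = 0.003941; Q < K (proceeds forward)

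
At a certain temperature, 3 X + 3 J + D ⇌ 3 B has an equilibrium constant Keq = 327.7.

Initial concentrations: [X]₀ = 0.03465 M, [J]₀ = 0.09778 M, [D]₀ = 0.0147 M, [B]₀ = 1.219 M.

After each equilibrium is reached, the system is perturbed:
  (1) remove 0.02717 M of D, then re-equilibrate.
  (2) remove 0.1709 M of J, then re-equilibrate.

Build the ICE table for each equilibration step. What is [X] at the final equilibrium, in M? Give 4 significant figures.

[X]_eq = 0.5098 M

Q₀ = 3.1684e+09 vs Keq = 327.7 ⇒ Q>K, reverse
Step 1:
                  X         J         D         B
  Initial   0.03465   0.09778    0.0147     1.219
  Change      0.406     0.406    0.1353    -0.406
  Equil      0.4406    0.5037      0.15     0.813
  solve Keq expr → x = -0.1353; check Q = 327.7
Then remove 0.02717 M of D.
Step 2:
                  X         J         D         B
  Initial    0.4406    0.5037    0.1228     0.813
  Change    0.01051   0.01051  0.003503  -0.01051
  Equil      0.4511    0.5142    0.1264    0.8025
  solve Keq expr → x = -0.003503; check Q = 327.7
Then remove 0.1709 M of J.
Step 3:
                  X         J         D         B
  Initial    0.4511    0.3433    0.1264    0.8025
  Change    0.05868   0.05868   0.01956  -0.05868
  Equil      0.5098     0.402    0.1459    0.7439
  solve Keq expr → x = -0.01956; check Q = 327.7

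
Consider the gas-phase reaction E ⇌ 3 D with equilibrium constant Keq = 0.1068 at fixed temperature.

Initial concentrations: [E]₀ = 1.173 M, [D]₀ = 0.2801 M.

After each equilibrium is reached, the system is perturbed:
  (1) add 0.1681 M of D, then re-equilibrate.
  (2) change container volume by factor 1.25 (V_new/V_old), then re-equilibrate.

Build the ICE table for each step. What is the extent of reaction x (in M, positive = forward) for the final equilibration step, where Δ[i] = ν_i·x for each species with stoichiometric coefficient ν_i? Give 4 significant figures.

Q₀ = 0.01873 vs Keq = 0.1068 ⇒ Q<K, forward
Step 1:
                   E          D
  init         1.173     0.2801
  Δ         -0.07003     0.2101
  eq           1.103     0.4902
  solve Keq expr → x = 0.07003; check Q = 0.1068
Then add 0.1681 M of D.
Step 2:
                   E          D
  init         1.103     0.6583
  Δ          0.05344    -0.1603
  eq           1.156      0.498
  solve Keq expr → x = -0.05344; check Q = 0.1068
Then change container volume by factor 1.25 (V_new/V_old).
Step 3:
                   E          D
  init        0.9251     0.3984
  Δ         -0.02017    0.06052
  eq          0.9049     0.4589
  solve Keq expr → x = 0.02017; check Q = 0.1068

x = 0.02017 M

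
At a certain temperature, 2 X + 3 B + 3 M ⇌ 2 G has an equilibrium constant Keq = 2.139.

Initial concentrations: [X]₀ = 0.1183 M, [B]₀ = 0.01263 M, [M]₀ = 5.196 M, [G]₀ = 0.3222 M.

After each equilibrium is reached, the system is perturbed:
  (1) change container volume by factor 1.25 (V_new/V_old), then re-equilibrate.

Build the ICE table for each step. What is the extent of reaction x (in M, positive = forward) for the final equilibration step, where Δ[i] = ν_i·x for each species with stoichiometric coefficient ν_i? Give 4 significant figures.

Q₀ = 2.6246e+04 vs Keq = 2.139 ⇒ Q>K, reverse
Step 1:
                   X          B          M          G
  init        0.1183    0.01263      5.196     0.3222
  Δ          0.09358     0.1404     0.1404   -0.09358
  eq          0.2119      0.153      5.336     0.2286
  solve Keq expr → x = -0.04679; check Q = 2.139
Then change container volume by factor 1.25 (V_new/V_old).
Step 2:
                   X          B          M          G
  init        0.1695     0.1224      4.269     0.1829
  Δ          0.02389    0.03583    0.03583   -0.02389
  eq          0.1934     0.1582      4.305      0.159
  solve Keq expr → x = -0.01194; check Q = 2.139

x = -0.01194 M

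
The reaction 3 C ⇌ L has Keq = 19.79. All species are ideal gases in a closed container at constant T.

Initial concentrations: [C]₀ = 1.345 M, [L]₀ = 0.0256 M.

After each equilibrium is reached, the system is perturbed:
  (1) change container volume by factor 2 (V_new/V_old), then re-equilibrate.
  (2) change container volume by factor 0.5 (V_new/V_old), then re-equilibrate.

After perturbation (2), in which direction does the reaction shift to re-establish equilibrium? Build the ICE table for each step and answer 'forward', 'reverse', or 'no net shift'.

Direction: forward

Q₀ = 0.01052 vs Keq = 19.79 ⇒ Q<K, forward
Step 1:
                    C           L
  init          1.345      0.0256
  Δ            -1.076      0.3587
  eq           0.2688      0.3843
  solve Keq expr → x = 0.3587; check Q = 19.79
Then change container volume by factor 2 (V_new/V_old).
Step 2:
                    C           L
  init         0.1344      0.1922
  Δ           0.06994    -0.02331
  eq           0.2043      0.1689
  solve Keq expr → x = -0.02331; check Q = 19.79
Then change container volume by factor 0.5 (V_new/V_old).
Step 3:
                    C           L
  init         0.4087      0.3377
  Δ           -0.1399     0.04663
  eq           0.2688      0.3843
  solve Keq expr → x = 0.04663; check Q = 19.79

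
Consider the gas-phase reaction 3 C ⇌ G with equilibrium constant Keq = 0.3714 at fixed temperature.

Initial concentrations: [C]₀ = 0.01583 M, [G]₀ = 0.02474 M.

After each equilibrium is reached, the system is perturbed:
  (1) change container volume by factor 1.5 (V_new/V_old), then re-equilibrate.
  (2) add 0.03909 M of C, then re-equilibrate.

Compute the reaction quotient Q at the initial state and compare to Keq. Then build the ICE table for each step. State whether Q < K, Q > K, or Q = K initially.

Q₀ = 6237; Q > K (proceeds reverse)

Q₀ = 6237 vs Keq = 0.3714 ⇒ Q>K, reverse
Step 1:
                  C         G
  I         0.01583   0.02474
  C         0.07343  -0.02448
  E         0.08926 2.6411e-04
  solve Keq expr → x = -0.02448; check Q = 0.3714
Then change container volume by factor 1.5 (V_new/V_old).
Step 2:
                  C         G
  I         0.05951 1.7607e-04
  C       2.9000e-04 -9.6667e-05
  E          0.0598 7.9403e-05
  solve Keq expr → x = -9.6667e-05; check Q = 0.3714
Then add 0.03909 M of C.
Step 3:
                  C         G
  I         0.09889 7.9403e-05
  C       -8.1279e-04 2.7093e-04
  E         0.09807 3.5033e-04
  solve Keq expr → x = 2.7093e-04; check Q = 0.3714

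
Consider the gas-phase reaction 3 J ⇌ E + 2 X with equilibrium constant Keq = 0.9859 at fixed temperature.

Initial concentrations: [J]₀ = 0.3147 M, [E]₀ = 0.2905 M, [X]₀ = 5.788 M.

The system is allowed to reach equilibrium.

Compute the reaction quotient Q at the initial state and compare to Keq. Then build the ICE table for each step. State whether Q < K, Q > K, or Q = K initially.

Q₀ = 312.3; Q > K (proceeds reverse)

Q₀ = 312.3 vs Keq = 0.9859 ⇒ Q>K, reverse
Step 1:
                  J         E         X
  Initial    0.3147    0.2905     5.788
  Change     0.7456   -0.2485    -0.497
  Equil        1.06   0.04198     5.291
  solve Keq expr → x = -0.2485; check Q = 0.9859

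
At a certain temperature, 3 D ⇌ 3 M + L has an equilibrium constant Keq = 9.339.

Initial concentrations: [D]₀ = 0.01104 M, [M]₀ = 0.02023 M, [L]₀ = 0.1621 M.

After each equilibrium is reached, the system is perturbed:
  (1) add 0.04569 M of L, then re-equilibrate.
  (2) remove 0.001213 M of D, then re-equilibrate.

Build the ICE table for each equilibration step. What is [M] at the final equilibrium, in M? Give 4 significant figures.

[M]_eq = 0.02345 M

Q₀ = 0.9974 vs Keq = 9.339 ⇒ Q<K, forward
Step 1:
                    D           M           L
  Initial     0.01104     0.02023      0.1621
  Change    -0.004593    0.004593    0.001531
  Equil      0.006447     0.02482      0.1636
  solve Keq expr → x = 0.001531; check Q = 9.339
Then add 0.04569 M of L.
Step 2:
                    D           M           L
  Initial    0.006447     0.02482      0.2093
  Change   4.2902e-04 -4.2902e-04 -1.4301e-04
  Equil      0.006876     0.02439      0.2092
  solve Keq expr → x = -1.4301e-04; check Q = 9.339
Then remove 0.001213 M of D.
Step 3:
                    D           M           L
  Initial    0.005663     0.02439      0.2092
  Change   9.4368e-04 -9.4368e-04 -3.1456e-04
  Equil      0.006607     0.02345      0.2089
  solve Keq expr → x = -3.1456e-04; check Q = 9.339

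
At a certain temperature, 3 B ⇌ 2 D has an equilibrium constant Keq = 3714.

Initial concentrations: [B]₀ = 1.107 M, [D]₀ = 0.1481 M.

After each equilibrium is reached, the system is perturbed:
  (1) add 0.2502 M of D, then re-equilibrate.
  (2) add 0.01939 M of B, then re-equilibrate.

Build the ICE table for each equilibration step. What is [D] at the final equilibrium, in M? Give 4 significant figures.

[D]_eq = 1.103 M

Q₀ = 0.01617 vs Keq = 3714 ⇒ Q<K, forward
Step 1:
                  B         D
  init        1.107    0.1481
  Δ          -1.049    0.6994
  eq        0.05783    0.8475
  solve Keq expr → x = 0.3497; check Q = 3714
Then add 0.2502 M of D.
Step 2:
                  B         D
  init      0.05783     1.098
  Δ         0.01059  -0.00706
  eq        0.06842     1.091
  solve Keq expr → x = -0.00353; check Q = 3714
Then add 0.01939 M of B.
Step 3:
                  B         D
  init      0.08781     1.091
  Δ        -0.01887   0.01258
  eq        0.06895     1.103
  solve Keq expr → x = 0.006288; check Q = 3714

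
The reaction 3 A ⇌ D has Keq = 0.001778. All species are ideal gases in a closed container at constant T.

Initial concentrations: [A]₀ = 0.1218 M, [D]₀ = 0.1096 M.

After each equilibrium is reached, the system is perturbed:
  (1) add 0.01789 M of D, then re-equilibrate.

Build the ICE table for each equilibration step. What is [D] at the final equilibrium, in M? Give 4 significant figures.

[D]_eq = 2.2707e-04 M

Q₀ = 60.66 vs Keq = 0.001778 ⇒ Q>K, reverse
Step 1:
                   A          D
  I           0.1218     0.1096
  C           0.3283    -0.1094
  E           0.4501 1.6214e-04
  solve Keq expr → x = -0.1094; check Q = 0.001778
Then add 0.01789 M of D.
Step 2:
                   A          D
  I           0.4501    0.01805
  C          0.05348   -0.01783
  E           0.5036 2.2707e-04
  solve Keq expr → x = -0.01783; check Q = 0.001778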